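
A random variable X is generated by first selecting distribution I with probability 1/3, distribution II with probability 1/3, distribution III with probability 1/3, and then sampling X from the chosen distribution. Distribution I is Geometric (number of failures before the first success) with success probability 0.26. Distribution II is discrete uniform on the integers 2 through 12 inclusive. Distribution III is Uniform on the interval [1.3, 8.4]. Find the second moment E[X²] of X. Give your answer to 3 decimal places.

35.257

For each component E[X²] = Var + (mean)², giving I: 19.0473; II: 59; III: 27.7233.
Overall E[X²] = 0.333333·19.0473 + 0.333333·59 + 0.333333·27.7233 = 35.2569.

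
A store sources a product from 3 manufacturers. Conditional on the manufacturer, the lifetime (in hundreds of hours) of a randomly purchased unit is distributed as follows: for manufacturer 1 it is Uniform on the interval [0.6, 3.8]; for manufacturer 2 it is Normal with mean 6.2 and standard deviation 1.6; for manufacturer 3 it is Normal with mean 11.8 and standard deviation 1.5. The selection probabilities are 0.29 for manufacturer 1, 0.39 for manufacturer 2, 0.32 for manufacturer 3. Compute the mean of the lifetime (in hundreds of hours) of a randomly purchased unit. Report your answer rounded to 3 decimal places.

6.832

Component means — 1: 2.2; 2: 6.2; 3: 11.8.
E[X] = 0.29·2.2 + 0.39·6.2 + 0.32·11.8 = 6.832.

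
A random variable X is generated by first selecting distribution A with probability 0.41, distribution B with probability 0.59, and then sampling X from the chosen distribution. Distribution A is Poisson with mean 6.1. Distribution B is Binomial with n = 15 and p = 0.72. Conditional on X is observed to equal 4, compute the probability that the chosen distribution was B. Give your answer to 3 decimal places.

0.003

Likelihoods P(X=4 | ·): A: 0.129393; B: 0.000304229.
Posterior ∝ prior × likelihood. Numerator for B: 0.59·0.000304229 = 0.000179495.
Normalizing constant: 0.41·0.129393 + 0.59·0.000304229 = 0.0532307.
P(B | observation) = 0.000179495 / 0.0532307 = 0.00337202.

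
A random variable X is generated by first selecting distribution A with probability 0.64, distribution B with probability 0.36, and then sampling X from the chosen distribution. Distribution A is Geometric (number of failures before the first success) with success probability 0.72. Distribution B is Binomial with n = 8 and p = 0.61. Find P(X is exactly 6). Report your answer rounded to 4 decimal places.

0.0792

Conditional on each component, P(X = 6): A: 0.000346961; B: 0.219415.
By total probability, P(X = 6) = 0.64·0.000346961 + 0.36·0.219415 = 0.0792114.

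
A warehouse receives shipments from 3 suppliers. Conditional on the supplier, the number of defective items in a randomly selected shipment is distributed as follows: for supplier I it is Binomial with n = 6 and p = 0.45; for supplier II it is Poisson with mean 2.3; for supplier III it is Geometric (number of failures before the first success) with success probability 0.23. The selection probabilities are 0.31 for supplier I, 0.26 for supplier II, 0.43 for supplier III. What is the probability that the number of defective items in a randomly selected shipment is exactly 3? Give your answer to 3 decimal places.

Conditional on each supplier, P(X = 3): I: 0.303218; II: 0.203308; III: 0.105003.
By total probability, P(X = 3) = 0.31·0.303218 + 0.26·0.203308 + 0.43·0.105003 = 0.192009.

0.192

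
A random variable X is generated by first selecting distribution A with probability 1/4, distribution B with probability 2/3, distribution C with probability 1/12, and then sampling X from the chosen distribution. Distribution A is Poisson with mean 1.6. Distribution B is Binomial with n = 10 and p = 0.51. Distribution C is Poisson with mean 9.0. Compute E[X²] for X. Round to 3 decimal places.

For each component E[X²] = Var + (mean)², giving A: 4.16; B: 28.509; C: 90.
Overall E[X²] = 0.25·4.16 + 0.666667·28.509 + 0.0833333·90 = 27.546.

27.546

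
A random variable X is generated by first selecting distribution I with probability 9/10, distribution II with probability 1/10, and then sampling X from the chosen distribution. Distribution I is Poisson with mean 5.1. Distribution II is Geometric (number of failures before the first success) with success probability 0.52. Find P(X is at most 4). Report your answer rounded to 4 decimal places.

Conditional on each component, P(X ≤ 4): I: 0.423125; II: 0.97452.
By total probability, P(X ≤ 4) = 0.9·0.423125 + 0.1·0.97452 = 0.478265.

0.4783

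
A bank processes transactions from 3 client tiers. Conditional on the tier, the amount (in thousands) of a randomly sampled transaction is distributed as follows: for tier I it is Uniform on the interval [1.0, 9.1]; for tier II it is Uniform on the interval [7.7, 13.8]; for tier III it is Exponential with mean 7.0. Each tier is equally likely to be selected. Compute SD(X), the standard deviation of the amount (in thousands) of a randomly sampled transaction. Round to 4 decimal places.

Per component, I: μ=5.05, E[X²]=30.97; II: μ=10.75, E[X²]=118.663; III: μ=7, E[X²]=98.
E[X] = 0.333333·5.05 + 0.333333·10.75 + 0.333333·7 = 7.6.
E[X²] = 0.333333·30.97 + 0.333333·118.663 + 0.333333·98 = 82.5444.
Var(X) = E[X²] − (E[X])² = 82.5444 − 57.76 = 24.7844.
SD(X) = √24.7844 = 4.9784.

4.9784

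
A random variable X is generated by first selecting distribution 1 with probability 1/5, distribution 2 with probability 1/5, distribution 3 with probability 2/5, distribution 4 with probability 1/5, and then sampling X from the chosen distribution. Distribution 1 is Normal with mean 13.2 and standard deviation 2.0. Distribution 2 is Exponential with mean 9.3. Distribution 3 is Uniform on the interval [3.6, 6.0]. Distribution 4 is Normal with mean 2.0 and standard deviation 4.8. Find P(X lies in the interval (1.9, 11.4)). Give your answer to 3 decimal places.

0.638

Conditional on each component, P(1.9 < X < 11.4): 1: 0.18406; 2: 0.521696; 3: 1; 4: 0.483215.
By total probability, P(1.9 < X < 11.4) = 0.2·0.18406 + 0.2·0.521696 + 0.4·1 + 0.2·0.483215 = 0.637794.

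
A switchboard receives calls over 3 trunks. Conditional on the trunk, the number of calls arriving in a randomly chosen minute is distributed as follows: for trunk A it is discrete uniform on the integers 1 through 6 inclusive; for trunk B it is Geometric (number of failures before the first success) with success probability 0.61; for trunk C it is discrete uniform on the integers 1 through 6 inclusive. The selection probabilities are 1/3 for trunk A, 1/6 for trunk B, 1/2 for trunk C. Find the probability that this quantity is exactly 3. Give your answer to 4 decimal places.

Conditional on each trunk, P(X = 3): A: 0.166667; B: 0.0361846; C: 0.166667.
By total probability, P(X = 3) = 0.333333·0.166667 + 0.166667·0.0361846 + 0.5·0.166667 = 0.14492.

0.1449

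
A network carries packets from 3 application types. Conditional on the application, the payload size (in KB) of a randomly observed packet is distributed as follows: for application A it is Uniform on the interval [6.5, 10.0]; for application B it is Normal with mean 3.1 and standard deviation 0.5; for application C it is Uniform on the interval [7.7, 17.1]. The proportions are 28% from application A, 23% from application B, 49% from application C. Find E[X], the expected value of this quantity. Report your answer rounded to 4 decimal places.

Component means — A: 8.25; B: 3.1; C: 12.4.
E[X] = 0.28·8.25 + 0.23·3.1 + 0.49·12.4 = 9.099.

9.0990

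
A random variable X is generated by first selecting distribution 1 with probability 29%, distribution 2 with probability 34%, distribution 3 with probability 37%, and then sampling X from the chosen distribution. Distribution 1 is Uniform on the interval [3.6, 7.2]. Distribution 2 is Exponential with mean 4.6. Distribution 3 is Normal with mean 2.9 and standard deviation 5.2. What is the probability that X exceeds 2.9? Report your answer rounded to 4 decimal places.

0.6560

Conditional on each component, P(X > 2.9): 1: 1; 2: 0.53236; 3: 0.5.
By total probability, P(X > 2.9) = 0.29·1 + 0.34·0.53236 + 0.37·0.5 = 0.656002.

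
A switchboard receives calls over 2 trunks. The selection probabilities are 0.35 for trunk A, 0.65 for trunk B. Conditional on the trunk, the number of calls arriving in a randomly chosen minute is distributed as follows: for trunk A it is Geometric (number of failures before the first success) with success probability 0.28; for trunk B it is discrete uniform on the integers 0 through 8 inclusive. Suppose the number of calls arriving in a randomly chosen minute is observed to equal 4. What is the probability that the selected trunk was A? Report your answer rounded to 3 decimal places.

0.267

Likelihoods P(X=4 | ·): A: 0.0752468; B: 0.111111.
Posterior ∝ prior × likelihood. Numerator for A: 0.35·0.0752468 = 0.0263364.
Normalizing constant: 0.35·0.0752468 + 0.65·0.111111 = 0.0985586.
P(A | observation) = 0.0263364 / 0.0985586 = 0.267215.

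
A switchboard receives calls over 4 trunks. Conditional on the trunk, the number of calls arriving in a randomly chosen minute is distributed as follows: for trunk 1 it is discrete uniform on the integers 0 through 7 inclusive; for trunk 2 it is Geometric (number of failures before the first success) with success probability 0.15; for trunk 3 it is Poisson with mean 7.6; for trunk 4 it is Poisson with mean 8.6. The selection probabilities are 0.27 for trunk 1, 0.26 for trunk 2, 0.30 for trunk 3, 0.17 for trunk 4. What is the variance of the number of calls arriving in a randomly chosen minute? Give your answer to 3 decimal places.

Per component, 1: μ=3.5, E[X²]=17.5; 2: μ=5.66667, E[X²]=69.8889; 3: μ=7.6, E[X²]=65.36; 4: μ=8.6, E[X²]=82.56.
E[X] = 0.27·3.5 + 0.26·5.66667 + 0.3·7.6 + 0.17·8.6 = 6.16033.
E[X²] = 0.27·17.5 + 0.26·69.8889 + 0.3·65.36 + 0.17·82.56 = 56.5393.
Var(X) = E[X²] − (E[X])² = 56.5393 − 37.9497 = 18.5896.

18.590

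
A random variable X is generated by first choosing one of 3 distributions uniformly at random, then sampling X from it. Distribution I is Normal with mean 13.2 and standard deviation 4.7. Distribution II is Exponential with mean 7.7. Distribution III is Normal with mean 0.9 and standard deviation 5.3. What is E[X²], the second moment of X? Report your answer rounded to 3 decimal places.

For each component E[X²] = Var + (mean)², giving I: 196.33; II: 118.58; III: 28.9.
Overall E[X²] = 0.333333·196.33 + 0.333333·118.58 + 0.333333·28.9 = 114.603.

114.603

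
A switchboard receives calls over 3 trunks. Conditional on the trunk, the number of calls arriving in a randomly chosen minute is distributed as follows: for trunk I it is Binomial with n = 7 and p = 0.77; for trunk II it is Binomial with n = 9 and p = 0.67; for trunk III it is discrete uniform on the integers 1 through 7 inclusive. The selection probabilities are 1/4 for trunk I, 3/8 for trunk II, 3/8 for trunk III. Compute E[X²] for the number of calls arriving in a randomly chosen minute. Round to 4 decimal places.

29.4545

For each component E[X²] = Var + (mean)², giving I: 30.2918; II: 38.3508; III: 20.
Overall E[X²] = 0.25·30.2918 + 0.375·38.3508 + 0.375·20 = 29.4545.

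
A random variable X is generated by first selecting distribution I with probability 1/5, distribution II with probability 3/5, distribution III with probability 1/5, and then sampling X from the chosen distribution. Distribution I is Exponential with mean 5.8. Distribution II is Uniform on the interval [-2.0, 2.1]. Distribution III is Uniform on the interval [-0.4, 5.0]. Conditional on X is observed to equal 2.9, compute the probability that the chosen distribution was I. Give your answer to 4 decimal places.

0.3609

Likelihoods f(2.9 | ·): I: 0.104574; II: 0; III: 0.185185.
Posterior ∝ prior × likelihood. Numerator for I: 0.2·0.104574 = 0.0209149.
Normalizing constant: 0.2·0.104574 + 0.6·0 + 0.2·0.185185 = 0.0579519.
P(I | observation) = 0.0209149 / 0.0579519 = 0.3609.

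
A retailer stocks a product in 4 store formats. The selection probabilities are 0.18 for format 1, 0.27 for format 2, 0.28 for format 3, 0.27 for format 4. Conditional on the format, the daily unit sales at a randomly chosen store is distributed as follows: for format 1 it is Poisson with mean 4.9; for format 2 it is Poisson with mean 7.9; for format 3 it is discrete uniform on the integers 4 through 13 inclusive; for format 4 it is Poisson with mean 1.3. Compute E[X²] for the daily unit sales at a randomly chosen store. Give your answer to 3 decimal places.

47.535

For each component E[X²] = Var + (mean)², giving 1: 28.91; 2: 70.31; 3: 80.5; 4: 2.99.
Overall E[X²] = 0.18·28.91 + 0.27·70.31 + 0.28·80.5 + 0.27·2.99 = 47.5348.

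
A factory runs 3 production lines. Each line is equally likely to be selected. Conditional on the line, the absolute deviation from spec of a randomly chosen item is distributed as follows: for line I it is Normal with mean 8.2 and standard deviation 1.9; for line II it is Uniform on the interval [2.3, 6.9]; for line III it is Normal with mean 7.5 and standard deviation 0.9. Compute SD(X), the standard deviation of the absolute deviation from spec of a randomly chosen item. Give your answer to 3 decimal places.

Per component, I: μ=8.2, E[X²]=70.85; II: μ=4.6, E[X²]=22.9233; III: μ=7.5, E[X²]=57.06.
E[X] = 0.333333·8.2 + 0.333333·4.6 + 0.333333·7.5 = 6.76667.
E[X²] = 0.333333·70.85 + 0.333333·22.9233 + 0.333333·57.06 = 50.2778.
Var(X) = E[X²] − (E[X])² = 50.2778 − 45.7878 = 4.49.
SD(X) = √4.49 = 2.11896.

2.119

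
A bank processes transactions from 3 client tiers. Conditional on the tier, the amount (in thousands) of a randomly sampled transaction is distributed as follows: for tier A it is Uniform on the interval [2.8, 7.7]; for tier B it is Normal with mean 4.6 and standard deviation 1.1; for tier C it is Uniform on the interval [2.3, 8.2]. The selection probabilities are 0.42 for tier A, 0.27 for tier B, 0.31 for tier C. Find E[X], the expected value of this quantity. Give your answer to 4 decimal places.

Component means — A: 5.25; B: 4.6; C: 5.25.
E[X] = 0.42·5.25 + 0.27·4.6 + 0.31·5.25 = 5.0745.

5.0745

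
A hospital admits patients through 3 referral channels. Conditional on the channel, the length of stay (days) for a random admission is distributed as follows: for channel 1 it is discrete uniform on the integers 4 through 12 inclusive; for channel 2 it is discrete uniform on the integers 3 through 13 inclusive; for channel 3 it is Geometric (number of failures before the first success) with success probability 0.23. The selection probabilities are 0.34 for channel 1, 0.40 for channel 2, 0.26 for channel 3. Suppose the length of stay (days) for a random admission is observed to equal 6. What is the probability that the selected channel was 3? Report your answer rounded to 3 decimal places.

0.144

Likelihoods P(X=6 | ·): 1: 0.111111; 2: 0.0909091; 3: 0.0479371.
Posterior ∝ prior × likelihood. Numerator for 3: 0.26·0.0479371 = 0.0124637.
Normalizing constant: 0.34·0.111111 + 0.4·0.0909091 + 0.26·0.0479371 = 0.0866051.
P(3 | observation) = 0.0124637 / 0.0866051 = 0.143914.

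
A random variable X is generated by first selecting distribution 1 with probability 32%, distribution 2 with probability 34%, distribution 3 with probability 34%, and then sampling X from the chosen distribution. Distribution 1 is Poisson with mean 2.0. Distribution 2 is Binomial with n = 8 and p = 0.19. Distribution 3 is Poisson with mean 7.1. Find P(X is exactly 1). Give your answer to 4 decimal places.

0.2068

Conditional on each component, P(X = 1): 1: 0.270671; 2: 0.347727; 3: 0.00585824.
By total probability, P(X = 1) = 0.32·0.270671 + 0.34·0.347727 + 0.34·0.00585824 = 0.206834.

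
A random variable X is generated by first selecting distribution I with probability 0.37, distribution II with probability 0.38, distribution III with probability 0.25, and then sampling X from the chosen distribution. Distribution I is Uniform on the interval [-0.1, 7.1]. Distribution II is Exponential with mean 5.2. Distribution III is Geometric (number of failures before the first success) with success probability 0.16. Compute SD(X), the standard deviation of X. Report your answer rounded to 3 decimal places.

Per component, I: μ=3.5, E[X²]=16.57; II: μ=5.2, E[X²]=54.08; III: μ=5.25, E[X²]=60.375.
E[X] = 0.37·3.5 + 0.38·5.2 + 0.25·5.25 = 4.5835.
E[X²] = 0.37·16.57 + 0.38·54.08 + 0.25·60.375 = 41.7751.
Var(X) = E[X²] − (E[X])² = 41.7751 − 21.0085 = 20.7666.
SD(X) = √20.7666 = 4.55704.

4.557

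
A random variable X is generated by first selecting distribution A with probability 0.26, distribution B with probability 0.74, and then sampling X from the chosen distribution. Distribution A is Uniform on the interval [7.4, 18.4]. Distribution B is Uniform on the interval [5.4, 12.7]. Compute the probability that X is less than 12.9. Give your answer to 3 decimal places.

Conditional on each component, P(X < 12.9): A: 0.5; B: 1.
By total probability, P(X < 12.9) = 0.26·0.5 + 0.74·1 = 0.87.

0.870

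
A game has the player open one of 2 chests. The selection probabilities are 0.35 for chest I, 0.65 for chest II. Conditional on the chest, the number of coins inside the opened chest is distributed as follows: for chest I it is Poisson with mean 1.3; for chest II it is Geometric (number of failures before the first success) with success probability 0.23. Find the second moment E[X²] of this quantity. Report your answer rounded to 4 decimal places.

For each component E[X²] = Var + (mean)², giving I: 2.99; II: 25.7637.
Overall E[X²] = 0.35·2.99 + 0.65·25.7637 = 17.7929.

17.7929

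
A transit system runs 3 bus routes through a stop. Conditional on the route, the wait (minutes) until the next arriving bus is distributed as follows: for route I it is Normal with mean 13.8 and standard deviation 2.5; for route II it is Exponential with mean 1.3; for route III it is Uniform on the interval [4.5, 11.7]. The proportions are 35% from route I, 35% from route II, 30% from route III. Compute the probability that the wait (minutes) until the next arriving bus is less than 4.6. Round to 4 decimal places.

0.3440

Conditional on each route, P(X < 4.6): I: 0.000116617; II: 0.970942; III: 0.0138889.
By total probability, P(X < 4.6) = 0.35·0.000116617 + 0.35·0.970942 + 0.3·0.0138889 = 0.344037.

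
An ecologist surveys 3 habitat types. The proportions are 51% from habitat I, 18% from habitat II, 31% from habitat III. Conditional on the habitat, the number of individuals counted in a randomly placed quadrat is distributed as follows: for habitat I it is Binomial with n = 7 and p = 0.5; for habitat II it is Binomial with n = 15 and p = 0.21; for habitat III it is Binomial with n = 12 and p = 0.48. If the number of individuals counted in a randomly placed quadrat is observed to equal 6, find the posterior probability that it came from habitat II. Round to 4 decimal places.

0.0870

Likelihoods P(X=6 | ·): I: 0.0546875; II: 0.0514474; III: 0.223429.
Posterior ∝ prior × likelihood. Numerator for II: 0.18·0.0514474 = 0.00926054.
Normalizing constant: 0.51·0.0546875 + 0.18·0.0514474 + 0.31·0.223429 = 0.106414.
P(II | observation) = 0.00926054 / 0.106414 = 0.0870236.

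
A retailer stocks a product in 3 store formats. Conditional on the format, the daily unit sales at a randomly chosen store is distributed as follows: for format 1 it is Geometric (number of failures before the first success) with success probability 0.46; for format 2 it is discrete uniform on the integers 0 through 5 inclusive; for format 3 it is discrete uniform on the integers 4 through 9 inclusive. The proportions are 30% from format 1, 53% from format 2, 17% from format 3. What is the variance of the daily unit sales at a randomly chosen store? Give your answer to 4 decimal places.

5.9752

Per component, 1: μ=1.17391, E[X²]=3.93006; 2: μ=2.5, E[X²]=9.16667; 3: μ=6.5, E[X²]=45.1667.
E[X] = 0.3·1.17391 + 0.53·2.5 + 0.17·6.5 = 2.78217.
E[X²] = 0.3·3.93006 + 0.53·9.16667 + 0.17·45.1667 = 13.7157.
Var(X) = E[X²] − (E[X])² = 13.7157 − 7.74049 = 5.97519.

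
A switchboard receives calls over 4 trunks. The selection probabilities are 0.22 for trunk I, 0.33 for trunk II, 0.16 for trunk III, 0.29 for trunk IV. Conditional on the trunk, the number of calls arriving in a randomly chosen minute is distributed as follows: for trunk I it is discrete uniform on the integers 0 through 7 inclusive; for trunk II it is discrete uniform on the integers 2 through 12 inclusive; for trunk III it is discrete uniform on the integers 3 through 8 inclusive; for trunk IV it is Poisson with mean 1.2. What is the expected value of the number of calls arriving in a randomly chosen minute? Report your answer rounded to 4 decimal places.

Component means — I: 3.5; II: 7; III: 5.5; IV: 1.2.
E[X] = 0.22·3.5 + 0.33·7 + 0.16·5.5 + 0.29·1.2 = 4.308.

4.3080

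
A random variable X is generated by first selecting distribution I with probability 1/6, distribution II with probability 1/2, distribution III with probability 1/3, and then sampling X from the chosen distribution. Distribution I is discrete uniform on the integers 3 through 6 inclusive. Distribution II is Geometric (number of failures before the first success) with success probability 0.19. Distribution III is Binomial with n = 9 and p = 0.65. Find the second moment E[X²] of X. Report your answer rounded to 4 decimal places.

35.9794

For each component E[X²] = Var + (mean)², giving I: 21.5; II: 40.6122; III: 36.27.
Overall E[X²] = 0.166667·21.5 + 0.5·40.6122 + 0.333333·36.27 = 35.9794.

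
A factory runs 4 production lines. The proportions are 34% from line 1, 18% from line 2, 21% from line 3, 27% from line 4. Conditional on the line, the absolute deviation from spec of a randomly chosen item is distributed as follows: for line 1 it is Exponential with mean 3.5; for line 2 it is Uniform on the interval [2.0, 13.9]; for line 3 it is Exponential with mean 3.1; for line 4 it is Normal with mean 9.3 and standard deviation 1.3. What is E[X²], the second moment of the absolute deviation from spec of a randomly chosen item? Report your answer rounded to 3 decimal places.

For each component E[X²] = Var + (mean)², giving 1: 24.5; 2: 75.0033; 3: 19.22; 4: 88.18.
Overall E[X²] = 0.34·24.5 + 0.18·75.0033 + 0.21·19.22 + 0.27·88.18 = 49.6754.

49.675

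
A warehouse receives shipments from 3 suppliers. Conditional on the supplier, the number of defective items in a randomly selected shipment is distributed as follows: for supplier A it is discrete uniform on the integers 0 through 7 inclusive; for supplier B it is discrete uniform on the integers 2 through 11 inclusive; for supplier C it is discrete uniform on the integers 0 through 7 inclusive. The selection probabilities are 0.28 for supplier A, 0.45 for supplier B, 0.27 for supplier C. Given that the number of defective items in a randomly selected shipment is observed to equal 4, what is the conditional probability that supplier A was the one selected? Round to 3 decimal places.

0.308

Likelihoods P(X=4 | ·): A: 0.125; B: 0.1; C: 0.125.
Posterior ∝ prior × likelihood. Numerator for A: 0.28·0.125 = 0.035.
Normalizing constant: 0.28·0.125 + 0.45·0.1 + 0.27·0.125 = 0.11375.
P(A | observation) = 0.035 / 0.11375 = 0.307692.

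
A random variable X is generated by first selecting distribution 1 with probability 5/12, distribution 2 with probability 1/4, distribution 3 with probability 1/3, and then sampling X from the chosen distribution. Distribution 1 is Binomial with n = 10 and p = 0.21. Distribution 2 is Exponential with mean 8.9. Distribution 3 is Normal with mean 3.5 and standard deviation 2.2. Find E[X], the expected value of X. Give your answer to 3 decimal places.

Component means — 1: 2.1; 2: 8.9; 3: 3.5.
E[X] = 0.416667·2.1 + 0.25·8.9 + 0.333333·3.5 = 4.26667.

4.267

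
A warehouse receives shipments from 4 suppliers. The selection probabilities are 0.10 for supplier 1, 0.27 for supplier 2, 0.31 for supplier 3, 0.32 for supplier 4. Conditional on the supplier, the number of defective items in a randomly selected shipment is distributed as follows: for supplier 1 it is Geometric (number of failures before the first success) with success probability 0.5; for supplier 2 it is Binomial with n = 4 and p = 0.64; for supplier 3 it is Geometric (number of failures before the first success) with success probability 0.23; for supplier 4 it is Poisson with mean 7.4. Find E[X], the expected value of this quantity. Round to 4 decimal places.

4.1970

Component means — 1: 1; 2: 2.56; 3: 3.34783; 4: 7.4.
E[X] = 0.1·1 + 0.27·2.56 + 0.31·3.34783 + 0.32·7.4 = 4.19703.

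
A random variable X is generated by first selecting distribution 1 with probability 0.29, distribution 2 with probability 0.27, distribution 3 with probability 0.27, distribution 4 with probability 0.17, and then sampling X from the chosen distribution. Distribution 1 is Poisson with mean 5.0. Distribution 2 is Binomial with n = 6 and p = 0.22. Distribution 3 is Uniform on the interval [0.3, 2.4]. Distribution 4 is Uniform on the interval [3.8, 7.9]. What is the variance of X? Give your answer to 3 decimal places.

6.076

Per component, 1: μ=5, E[X²]=30; 2: μ=1.32, E[X²]=2.772; 3: μ=1.35, E[X²]=2.19; 4: μ=5.85, E[X²]=35.6233.
E[X] = 0.29·5 + 0.27·1.32 + 0.27·1.35 + 0.17·5.85 = 3.1654.
E[X²] = 0.29·30 + 0.27·2.772 + 0.27·2.19 + 0.17·35.6233 = 16.0957.
Var(X) = E[X²] − (E[X])² = 16.0957 − 10.0198 = 6.07595.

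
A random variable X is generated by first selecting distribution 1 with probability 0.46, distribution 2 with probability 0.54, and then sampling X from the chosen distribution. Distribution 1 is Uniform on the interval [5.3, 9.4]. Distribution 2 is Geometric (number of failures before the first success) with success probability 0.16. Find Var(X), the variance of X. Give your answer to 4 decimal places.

Per component, 1: μ=7.35, E[X²]=55.4233; 2: μ=5.25, E[X²]=60.375.
E[X] = 0.46·7.35 + 0.54·5.25 = 6.216.
E[X²] = 0.46·55.4233 + 0.54·60.375 = 58.0972.
Var(X) = E[X²] − (E[X])² = 58.0972 − 38.6387 = 19.4586.

19.4586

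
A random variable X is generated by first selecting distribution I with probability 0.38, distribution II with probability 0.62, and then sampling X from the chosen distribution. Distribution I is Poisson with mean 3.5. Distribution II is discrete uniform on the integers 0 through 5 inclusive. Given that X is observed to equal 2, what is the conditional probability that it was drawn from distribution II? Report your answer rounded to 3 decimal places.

0.595

Likelihoods P(X=2 | ·): I: 0.184959; II: 0.166667.
Posterior ∝ prior × likelihood. Numerator for II: 0.62·0.166667 = 0.103333.
Normalizing constant: 0.38·0.184959 + 0.62·0.166667 = 0.173618.
P(II | observation) = 0.103333 / 0.173618 = 0.595177.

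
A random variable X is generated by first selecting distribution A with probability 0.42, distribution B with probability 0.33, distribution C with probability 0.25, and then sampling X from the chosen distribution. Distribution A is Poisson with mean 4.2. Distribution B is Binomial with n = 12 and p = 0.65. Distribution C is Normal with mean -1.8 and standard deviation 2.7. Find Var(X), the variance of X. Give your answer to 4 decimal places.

17.6669

Per component, A: μ=4.2, E[X²]=21.84; B: μ=7.8, E[X²]=63.57; C: μ=-1.8, E[X²]=10.53.
E[X] = 0.42·4.2 + 0.33·7.8 + 0.25·-1.8 = 3.888.
E[X²] = 0.42·21.84 + 0.33·63.57 + 0.25·10.53 = 32.7834.
Var(X) = E[X²] − (E[X])² = 32.7834 − 15.1165 = 17.6669.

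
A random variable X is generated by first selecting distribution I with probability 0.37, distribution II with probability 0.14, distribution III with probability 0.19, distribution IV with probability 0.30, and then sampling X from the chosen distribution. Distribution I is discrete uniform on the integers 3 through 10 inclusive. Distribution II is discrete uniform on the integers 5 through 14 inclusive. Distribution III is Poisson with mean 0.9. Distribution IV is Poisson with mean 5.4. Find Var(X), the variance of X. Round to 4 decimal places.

Per component, I: μ=6.5, E[X²]=47.5; II: μ=9.5, E[X²]=98.5; III: μ=0.9, E[X²]=1.71; IV: μ=5.4, E[X²]=34.56.
E[X] = 0.37·6.5 + 0.14·9.5 + 0.19·0.9 + 0.3·5.4 = 5.526.
E[X²] = 0.37·47.5 + 0.14·98.5 + 0.19·1.71 + 0.3·34.56 = 42.0579.
Var(X) = E[X²] − (E[X])² = 42.0579 − 30.5367 = 11.5212.

11.5212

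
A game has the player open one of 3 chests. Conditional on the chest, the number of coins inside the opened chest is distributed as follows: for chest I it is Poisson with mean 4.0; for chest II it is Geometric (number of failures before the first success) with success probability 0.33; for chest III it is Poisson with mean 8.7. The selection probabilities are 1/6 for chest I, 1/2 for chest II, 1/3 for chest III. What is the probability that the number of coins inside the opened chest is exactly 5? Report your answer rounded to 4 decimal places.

Conditional on each chest, P(X = 5): I: 0.156293; II: 0.0445541; III: 0.0691915.
By total probability, P(X = 5) = 0.166667·0.156293 + 0.5·0.0445541 + 0.333333·0.0691915 = 0.0713898.

0.0714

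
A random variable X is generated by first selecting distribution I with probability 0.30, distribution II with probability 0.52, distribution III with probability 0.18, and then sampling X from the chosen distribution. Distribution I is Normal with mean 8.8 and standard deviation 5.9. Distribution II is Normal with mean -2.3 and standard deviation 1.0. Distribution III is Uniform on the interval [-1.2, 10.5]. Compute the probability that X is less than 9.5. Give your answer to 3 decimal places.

0.849

Conditional on each component, P(X < 9.5): I: 0.547221; II: 1; III: 0.91453.
By total probability, P(X < 9.5) = 0.3·0.547221 + 0.52·1 + 0.18·0.91453 = 0.848782.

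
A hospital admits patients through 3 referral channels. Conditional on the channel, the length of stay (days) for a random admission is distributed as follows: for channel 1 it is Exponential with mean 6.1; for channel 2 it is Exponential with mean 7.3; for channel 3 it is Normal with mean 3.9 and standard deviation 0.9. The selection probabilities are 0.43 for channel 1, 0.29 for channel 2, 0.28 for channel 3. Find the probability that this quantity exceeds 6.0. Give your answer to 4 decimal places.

0.2910

Conditional on each channel, P(X > 6.0): 1: 0.37396; 2: 0.439588; 3: 0.00981533.
By total probability, P(X > 6.0) = 0.43·0.37396 + 0.29·0.439588 + 0.28·0.00981533 = 0.291032.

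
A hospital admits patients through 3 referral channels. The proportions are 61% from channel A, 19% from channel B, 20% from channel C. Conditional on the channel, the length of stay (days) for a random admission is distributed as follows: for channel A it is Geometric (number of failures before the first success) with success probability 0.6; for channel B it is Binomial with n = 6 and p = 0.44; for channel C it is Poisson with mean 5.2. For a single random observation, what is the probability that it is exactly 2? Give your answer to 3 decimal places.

0.128

Conditional on each channel, P(X = 2): A: 0.096; B: 0.285594; C: 0.074584.
By total probability, P(X = 2) = 0.61·0.096 + 0.19·0.285594 + 0.2·0.074584 = 0.12774.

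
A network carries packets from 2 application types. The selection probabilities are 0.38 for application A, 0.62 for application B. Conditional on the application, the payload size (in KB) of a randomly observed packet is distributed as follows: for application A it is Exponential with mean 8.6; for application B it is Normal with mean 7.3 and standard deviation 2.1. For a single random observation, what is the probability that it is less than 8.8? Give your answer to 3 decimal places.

Conditional on each application, P(X < 8.8): A: 0.640577; B: 0.762475.
By total probability, P(X < 8.8) = 0.38·0.640577 + 0.62·0.762475 = 0.716154.

0.716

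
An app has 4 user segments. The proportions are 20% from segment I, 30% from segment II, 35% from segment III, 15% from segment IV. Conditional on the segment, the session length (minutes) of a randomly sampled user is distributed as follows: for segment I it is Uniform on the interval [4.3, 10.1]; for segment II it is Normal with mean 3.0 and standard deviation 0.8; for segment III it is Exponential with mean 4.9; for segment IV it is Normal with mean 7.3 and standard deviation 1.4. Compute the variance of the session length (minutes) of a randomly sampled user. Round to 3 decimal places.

Per component, I: μ=7.2, E[X²]=54.6433; II: μ=3, E[X²]=9.64; III: μ=4.9, E[X²]=48.02; IV: μ=7.3, E[X²]=55.25.
E[X] = 0.2·7.2 + 0.3·3 + 0.35·4.9 + 0.15·7.3 = 5.15.
E[X²] = 0.2·54.6433 + 0.3·9.64 + 0.35·48.02 + 0.15·55.25 = 38.9152.
Var(X) = E[X²] − (E[X])² = 38.9152 − 26.5225 = 12.3927.

12.393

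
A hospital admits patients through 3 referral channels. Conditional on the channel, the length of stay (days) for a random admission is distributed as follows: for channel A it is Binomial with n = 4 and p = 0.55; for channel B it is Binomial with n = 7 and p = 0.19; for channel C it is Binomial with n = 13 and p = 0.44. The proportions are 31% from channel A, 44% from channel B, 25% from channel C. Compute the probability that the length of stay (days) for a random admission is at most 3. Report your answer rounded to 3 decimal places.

0.736

Conditional on each channel, P(X ≤ 3): A: 0.908494; B: 0.972072; C: 0.105515.
By total probability, P(X ≤ 3) = 0.31·0.908494 + 0.44·0.972072 + 0.25·0.105515 = 0.735724.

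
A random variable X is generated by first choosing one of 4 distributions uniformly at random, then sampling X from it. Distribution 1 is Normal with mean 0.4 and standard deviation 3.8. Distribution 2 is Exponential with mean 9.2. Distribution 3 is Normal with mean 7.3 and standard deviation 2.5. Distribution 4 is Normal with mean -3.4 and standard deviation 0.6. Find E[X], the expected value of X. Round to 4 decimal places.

3.3750

Component means — 1: 0.4; 2: 9.2; 3: 7.3; 4: -3.4.
E[X] = 0.25·0.4 + 0.25·9.2 + 0.25·7.3 + 0.25·-3.4 = 3.375.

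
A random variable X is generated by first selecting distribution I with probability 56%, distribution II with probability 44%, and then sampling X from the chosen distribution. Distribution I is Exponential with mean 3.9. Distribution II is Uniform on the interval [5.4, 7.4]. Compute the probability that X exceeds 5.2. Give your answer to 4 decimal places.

0.5876

Conditional on each component, P(X > 5.2): I: 0.263597; II: 1.
By total probability, P(X > 5.2) = 0.56·0.263597 + 0.44·1 = 0.587614.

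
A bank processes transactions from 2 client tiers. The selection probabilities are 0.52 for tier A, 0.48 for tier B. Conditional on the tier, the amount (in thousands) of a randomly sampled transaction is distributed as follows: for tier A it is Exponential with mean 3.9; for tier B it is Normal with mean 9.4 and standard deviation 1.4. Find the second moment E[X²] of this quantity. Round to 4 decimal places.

59.1720

For each component E[X²] = Var + (mean)², giving A: 30.42; B: 90.32.
Overall E[X²] = 0.52·30.42 + 0.48·90.32 = 59.172.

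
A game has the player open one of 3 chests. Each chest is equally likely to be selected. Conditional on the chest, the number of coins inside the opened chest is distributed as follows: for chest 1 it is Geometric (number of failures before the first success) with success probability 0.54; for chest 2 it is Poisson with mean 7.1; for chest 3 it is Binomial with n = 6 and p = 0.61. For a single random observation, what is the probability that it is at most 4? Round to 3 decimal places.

0.631

Conditional on each chest, P(X ≤ 4): 1: 0.979404; 2: 0.164063; 3: 0.750844.
By total probability, P(X ≤ 4) = 0.333333·0.979404 + 0.333333·0.164063 + 0.333333·0.750844 = 0.631437.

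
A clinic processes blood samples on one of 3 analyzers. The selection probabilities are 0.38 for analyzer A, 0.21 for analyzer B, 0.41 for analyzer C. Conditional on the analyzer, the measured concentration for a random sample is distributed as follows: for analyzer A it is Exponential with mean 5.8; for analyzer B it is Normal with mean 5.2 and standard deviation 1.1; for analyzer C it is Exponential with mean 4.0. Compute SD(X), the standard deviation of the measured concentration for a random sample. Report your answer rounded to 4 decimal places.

Per component, A: μ=5.8, E[X²]=67.28; B: μ=5.2, E[X²]=28.25; C: μ=4, E[X²]=32.
E[X] = 0.38·5.8 + 0.21·5.2 + 0.41·4 = 4.936.
E[X²] = 0.38·67.28 + 0.21·28.25 + 0.41·32 = 44.6189.
Var(X) = E[X²] − (E[X])² = 44.6189 − 24.3641 = 20.2548.
SD(X) = √20.2548 = 4.50053.

4.5005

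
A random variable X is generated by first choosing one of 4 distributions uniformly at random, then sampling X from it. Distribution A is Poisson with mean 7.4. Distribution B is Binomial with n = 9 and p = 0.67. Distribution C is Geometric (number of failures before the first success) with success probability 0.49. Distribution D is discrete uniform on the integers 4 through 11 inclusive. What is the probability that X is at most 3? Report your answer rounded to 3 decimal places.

Conditional on each component, P(X ≤ 3): A: 0.063153; B: 0.0404096; C: 0.932348; D: 0.
By total probability, P(X ≤ 3) = 0.25·0.063153 + 0.25·0.0404096 + 0.25·0.932348 + 0.25·0 = 0.258978.

0.259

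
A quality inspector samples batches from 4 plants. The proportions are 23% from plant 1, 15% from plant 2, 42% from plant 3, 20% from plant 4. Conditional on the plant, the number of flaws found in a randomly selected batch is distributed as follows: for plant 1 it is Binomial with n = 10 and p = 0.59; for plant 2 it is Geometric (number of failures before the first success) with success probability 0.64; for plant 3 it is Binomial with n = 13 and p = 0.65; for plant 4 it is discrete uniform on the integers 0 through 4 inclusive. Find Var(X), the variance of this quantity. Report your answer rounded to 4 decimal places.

12.1170

Per component, 1: μ=5.9, E[X²]=37.229; 2: μ=0.5625, E[X²]=1.19531; 3: μ=8.45, E[X²]=74.36; 4: μ=2, E[X²]=6.
E[X] = 0.23·5.9 + 0.15·0.5625 + 0.42·8.45 + 0.2·2 = 5.39038.
E[X²] = 0.23·37.229 + 0.15·1.19531 + 0.42·74.36 + 0.2·6 = 41.1732.
Var(X) = E[X²] − (E[X])² = 41.1732 − 29.0561 = 12.117.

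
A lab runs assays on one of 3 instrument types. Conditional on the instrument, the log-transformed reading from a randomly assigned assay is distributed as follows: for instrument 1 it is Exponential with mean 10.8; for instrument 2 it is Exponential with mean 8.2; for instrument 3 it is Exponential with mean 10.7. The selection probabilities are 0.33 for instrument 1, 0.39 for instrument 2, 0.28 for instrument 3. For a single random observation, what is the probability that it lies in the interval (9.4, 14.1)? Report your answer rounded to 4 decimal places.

Conditional on each instrument, P(9.4 < X < 14.1): 1: 0.147774; 2: 0.138644; 3: 0.147668.
By total probability, P(9.4 < X < 14.1) = 0.33·0.147774 + 0.39·0.138644 + 0.28·0.147668 = 0.144184.

0.1442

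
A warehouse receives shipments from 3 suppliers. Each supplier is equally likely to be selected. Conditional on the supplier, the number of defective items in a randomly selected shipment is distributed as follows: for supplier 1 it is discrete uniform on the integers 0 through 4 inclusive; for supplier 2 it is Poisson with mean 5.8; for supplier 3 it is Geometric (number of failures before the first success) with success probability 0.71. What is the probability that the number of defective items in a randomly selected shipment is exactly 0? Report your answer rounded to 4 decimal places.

0.3043

Conditional on each supplier, P(X = 0): 1: 0.2; 2: 0.00302755; 3: 0.71.
By total probability, P(X = 0) = 0.333333·0.2 + 0.333333·0.00302755 + 0.333333·0.71 = 0.304343.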